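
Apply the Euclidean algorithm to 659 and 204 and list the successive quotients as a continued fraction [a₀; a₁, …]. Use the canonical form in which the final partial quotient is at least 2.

Run the Euclidean algorithm, recording each quotient:
659 ÷ 204 → quotient 3, remainder 47
204 ÷ 47 → quotient 4, remainder 16
47 ÷ 16 → quotient 2, remainder 15
16 ÷ 15 → quotient 1, remainder 1
15 ÷ 1 → quotient 15, remainder 0

[3; 4, 2, 1, 15]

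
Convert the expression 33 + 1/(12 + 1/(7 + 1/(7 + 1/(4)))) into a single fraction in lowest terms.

83136/2513

Use the convergent recurrence hₖ = aₖ·hₖ₋₁ + hₖ₋₂ (and likewise for the denominators kₖ):
a_0 = 33: 33/1
a_1 = 12: 397/12
a_2 = 7: 2812/85
a_3 = 7: 20081/607
a_4 = 4: 83136/2513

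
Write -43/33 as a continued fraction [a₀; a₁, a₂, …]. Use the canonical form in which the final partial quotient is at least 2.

[-2; 1, 2, 3, 3]

-43 = -2·33 + 23, so a_0 = -2
33 = 1·23 + 10, so a_1 = 1
23 = 2·10 + 3, so a_2 = 2
10 = 3·3 + 1, so a_3 = 3
3 = 3·1 + 0, so a_4 = 3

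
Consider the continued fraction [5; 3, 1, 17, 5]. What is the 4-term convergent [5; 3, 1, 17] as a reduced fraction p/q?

373/71

Start with 17.
1 + 1/(17/1) = 1 + 1/17 = 18/17
3 + 1/(18/17) = 3 + 17/18 = 71/18
5 + 1/(71/18) = 5 + 18/71 = 373/71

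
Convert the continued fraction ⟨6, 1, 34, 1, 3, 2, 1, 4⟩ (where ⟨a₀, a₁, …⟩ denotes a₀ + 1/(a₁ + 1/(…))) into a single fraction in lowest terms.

Start with 4.
1 + 1/(4/1) = 1 + 1/4 = 5/4
2 + 1/(5/4) = 2 + 4/5 = 14/5
3 + 1/(14/5) = 3 + 5/14 = 47/14
1 + 1/(47/14) = 1 + 14/47 = 61/47
34 + 1/(61/47) = 34 + 47/61 = 2121/61
1 + 1/(2121/61) = 1 + 61/2121 = 2182/2121
6 + 1/(2182/2121) = 6 + 2121/2182 = 15213/2182

15213/2182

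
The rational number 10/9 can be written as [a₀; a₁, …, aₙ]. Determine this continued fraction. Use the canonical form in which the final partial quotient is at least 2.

[1; 9]

Run the Euclidean algorithm, recording each quotient:
10 = 1·9 + 1, so a_0 = 1
9 = 9·1 + 0, so a_1 = 9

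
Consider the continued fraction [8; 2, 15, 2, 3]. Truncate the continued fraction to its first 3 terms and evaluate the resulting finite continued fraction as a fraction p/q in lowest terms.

Start with 15.
2 + 1/(15/1) = 2 + 1/15 = 31/15
8 + 1/(31/15) = 8 + 15/31 = 263/31

263/31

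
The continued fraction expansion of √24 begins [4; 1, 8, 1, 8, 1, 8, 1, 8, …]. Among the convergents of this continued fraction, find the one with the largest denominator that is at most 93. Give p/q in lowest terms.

436/89

a_0 = 4: 4/1  (≤ bound)
a_1 = 1: 5/1  (≤ bound)
a_2 = 8: 44/9  (≤ bound)
a_3 = 1: 49/10  (≤ bound)
a_4 = 8: 436/89  (≤ bound)
a_5 = 1: 485/99  (> 93, stop)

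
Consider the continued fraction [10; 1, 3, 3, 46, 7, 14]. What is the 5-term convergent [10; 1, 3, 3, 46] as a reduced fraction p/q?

Use the convergent recurrence hₖ = aₖ·hₖ₋₁ + hₖ₋₂ (and likewise for the denominators kₖ):
a_0 = 10: 10/1
a_1 = 1: 11/1
a_2 = 3: 43/4
a_3 = 3: 140/13
a_4 = 46: 6483/602

6483/602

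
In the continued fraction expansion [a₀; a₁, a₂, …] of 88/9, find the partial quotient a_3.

2

88 ÷ 9 → quotient 9, remainder 7
9 ÷ 7 → quotient 1, remainder 2
7 ÷ 2 → quotient 3, remainder 1
2 ÷ 1 → quotient 2, remainder 0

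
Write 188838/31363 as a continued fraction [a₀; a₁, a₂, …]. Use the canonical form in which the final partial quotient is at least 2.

Repeatedly divide and take the remainder:
188838 ÷ 31363 → quotient 6, remainder 660
31363 ÷ 660 → quotient 47, remainder 343
660 ÷ 343 → quotient 1, remainder 317
343 ÷ 317 → quotient 1, remainder 26
317 ÷ 26 → quotient 12, remainder 5
26 ÷ 5 → quotient 5, remainder 1
5 ÷ 1 → quotient 5, remainder 0

[6; 47, 1, 1, 12, 5, 5]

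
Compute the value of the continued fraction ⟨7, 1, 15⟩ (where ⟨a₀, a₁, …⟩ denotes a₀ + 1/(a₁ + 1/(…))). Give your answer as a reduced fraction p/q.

Collapse the nested fraction from the inside out:
Start with 15.
1 + 1/(15/1) = 1 + 1/15 = 16/15
7 + 1/(16/15) = 7 + 15/16 = 127/16

127/16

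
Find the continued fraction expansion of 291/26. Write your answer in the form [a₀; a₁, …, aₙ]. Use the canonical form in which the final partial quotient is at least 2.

Apply division with remainder until the remainder is 0:
291 = 11·26 + 5, so a_0 = 11
26 = 5·5 + 1, so a_1 = 5
5 = 5·1 + 0, so a_2 = 5

[11; 5, 5]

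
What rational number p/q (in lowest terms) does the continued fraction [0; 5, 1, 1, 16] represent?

33/182

a_0 = 0: 0/1
a_1 = 5: 1/5
a_2 = 1: 1/6
a_3 = 1: 2/11
a_4 = 16: 33/182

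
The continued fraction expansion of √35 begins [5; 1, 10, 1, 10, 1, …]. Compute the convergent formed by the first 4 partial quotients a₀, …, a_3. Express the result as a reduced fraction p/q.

a_0 = 5: 5/1
a_1 = 1: 6/1
a_2 = 10: 65/11
a_3 = 1: 71/12

71/12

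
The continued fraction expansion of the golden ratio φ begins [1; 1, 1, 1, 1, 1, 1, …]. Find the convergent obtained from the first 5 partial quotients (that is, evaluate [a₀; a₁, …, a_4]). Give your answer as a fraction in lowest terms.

8/5

Start with 1.
1 + 1/(1/1) = 1 + 1/1 = 2/1
1 + 1/(2/1) = 1 + 1/2 = 3/2
1 + 1/(3/2) = 1 + 2/3 = 5/3
1 + 1/(5/3) = 1 + 3/5 = 8/5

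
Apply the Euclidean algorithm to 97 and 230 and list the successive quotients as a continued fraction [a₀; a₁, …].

Apply division with remainder until the remainder is 0:
⌊97/230⌋ = 0, remainder 97
⌊230/97⌋ = 2, remainder 36
⌊97/36⌋ = 2, remainder 25
⌊36/25⌋ = 1, remainder 11
⌊25/11⌋ = 2, remainder 3
⌊11/3⌋ = 3, remainder 2
⌊3/2⌋ = 1, remainder 1
⌊2/1⌋ = 2, remainder 0

[0; 2, 2, 1, 2, 3, 1, 2]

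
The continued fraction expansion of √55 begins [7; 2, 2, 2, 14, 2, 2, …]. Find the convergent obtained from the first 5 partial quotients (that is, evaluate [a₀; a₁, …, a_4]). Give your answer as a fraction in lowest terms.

1283/173

Work from the innermost term outward:
Start with 14.
2 + 1/(14/1) = 2 + 1/14 = 29/14
2 + 1/(29/14) = 2 + 14/29 = 72/29
2 + 1/(72/29) = 2 + 29/72 = 173/72
7 + 1/(173/72) = 7 + 72/173 = 1283/173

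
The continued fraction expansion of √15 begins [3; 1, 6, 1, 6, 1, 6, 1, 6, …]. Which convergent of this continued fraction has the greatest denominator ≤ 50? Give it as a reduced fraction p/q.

List convergents until the denominator exceeds the bound:
a_0 = 3: 3/1  (≤ bound)
a_1 = 1: 4/1  (≤ bound)
a_2 = 6: 27/7  (≤ bound)
a_3 = 1: 31/8  (≤ bound)
a_4 = 6: 213/55  (> 50, stop)

31/8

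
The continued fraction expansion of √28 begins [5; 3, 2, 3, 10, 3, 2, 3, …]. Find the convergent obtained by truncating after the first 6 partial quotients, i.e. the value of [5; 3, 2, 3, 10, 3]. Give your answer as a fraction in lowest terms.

4048/765

Build up convergents one term at a time:
a_0 = 5: 5/1
a_1 = 3: 16/3
a_2 = 2: 37/7
a_3 = 3: 127/24
a_4 = 10: 1307/247
a_5 = 3: 4048/765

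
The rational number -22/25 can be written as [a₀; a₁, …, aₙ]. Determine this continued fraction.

Repeatedly divide and take the remainder:
⌊-22/25⌋ = -1, remainder 3
⌊25/3⌋ = 8, remainder 1
⌊3/1⌋ = 3, remainder 0

[-1; 8, 3]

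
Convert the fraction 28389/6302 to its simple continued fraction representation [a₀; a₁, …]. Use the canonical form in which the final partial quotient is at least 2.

Repeatedly divide and take the remainder:
⌊28389/6302⌋ = 4, remainder 3181
⌊6302/3181⌋ = 1, remainder 3121
⌊3181/3121⌋ = 1, remainder 60
⌊3121/60⌋ = 52, remainder 1
⌊60/1⌋ = 60, remainder 0

[4; 1, 1, 52, 60]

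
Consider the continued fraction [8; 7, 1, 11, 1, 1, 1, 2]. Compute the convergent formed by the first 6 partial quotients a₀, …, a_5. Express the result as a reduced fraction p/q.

1609/198

Use the convergent recurrence hₖ = aₖ·hₖ₋₁ + hₖ₋₂ (and likewise for the denominators kₖ):
a_0 = 8: 8/1
a_1 = 7: 57/7
a_2 = 1: 65/8
a_3 = 11: 772/95
a_4 = 1: 837/103
a_5 = 1: 1609/198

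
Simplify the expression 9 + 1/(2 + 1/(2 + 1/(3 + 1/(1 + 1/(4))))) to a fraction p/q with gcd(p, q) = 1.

Start with 4.
1 + 1/(4/1) = 1 + 1/4 = 5/4
3 + 1/(5/4) = 3 + 4/5 = 19/5
2 + 1/(19/5) = 2 + 5/19 = 43/19
2 + 1/(43/19) = 2 + 19/43 = 105/43
9 + 1/(105/43) = 9 + 43/105 = 988/105

988/105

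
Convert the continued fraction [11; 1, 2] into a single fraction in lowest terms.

35/3

Start with 2.
1 + 1/(2/1) = 1 + 1/2 = 3/2
11 + 1/(3/2) = 11 + 2/3 = 35/3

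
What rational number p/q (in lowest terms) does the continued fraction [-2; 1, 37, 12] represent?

Start with 12.
37 + 1/(12/1) = 37 + 1/12 = 445/12
1 + 1/(445/12) = 1 + 12/445 = 457/445
-2 + 1/(457/445) = -2 + 445/457 = -469/457

-469/457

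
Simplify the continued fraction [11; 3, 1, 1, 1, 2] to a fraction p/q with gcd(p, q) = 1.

Work from the innermost term outward:
Start with 2.
1 + 1/(2/1) = 1 + 1/2 = 3/2
1 + 1/(3/2) = 1 + 2/3 = 5/3
1 + 1/(5/3) = 1 + 3/5 = 8/5
3 + 1/(8/5) = 3 + 5/8 = 29/8
11 + 1/(29/8) = 11 + 8/29 = 327/29

327/29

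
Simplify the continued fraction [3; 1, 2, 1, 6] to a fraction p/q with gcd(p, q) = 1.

101/27

Build up convergents one term at a time:
a_0 = 3: 3/1
a_1 = 1: 4/1
a_2 = 2: 11/3
a_3 = 1: 15/4
a_4 = 6: 101/27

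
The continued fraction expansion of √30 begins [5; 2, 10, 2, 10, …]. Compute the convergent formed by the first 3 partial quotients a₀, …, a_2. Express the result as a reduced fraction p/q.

Build up convergents one term at a time:
a_0 = 5: 5/1
a_1 = 2: 11/2
a_2 = 10: 115/21

115/21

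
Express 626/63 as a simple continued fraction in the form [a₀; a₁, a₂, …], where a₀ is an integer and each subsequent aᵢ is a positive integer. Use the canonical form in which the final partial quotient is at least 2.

⌊626/63⌋ = 9, remainder 59
⌊63/59⌋ = 1, remainder 4
⌊59/4⌋ = 14, remainder 3
⌊4/3⌋ = 1, remainder 1
⌊3/1⌋ = 3, remainder 0

[9; 1, 14, 1, 3]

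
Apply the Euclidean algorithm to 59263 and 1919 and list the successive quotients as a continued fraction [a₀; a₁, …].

59263 = 30·1919 + 1693, so a_0 = 30
1919 = 1·1693 + 226, so a_1 = 1
1693 = 7·226 + 111, so a_2 = 7
226 = 2·111 + 4, so a_3 = 2
111 = 27·4 + 3, so a_4 = 27
4 = 1·3 + 1, so a_5 = 1
3 = 3·1 + 0, so a_6 = 3

[30; 1, 7, 2, 27, 1, 3]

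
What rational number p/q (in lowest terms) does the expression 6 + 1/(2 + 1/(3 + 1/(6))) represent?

a_0 = 6: 6/1
a_1 = 2: 13/2
a_2 = 3: 45/7
a_3 = 6: 283/44

283/44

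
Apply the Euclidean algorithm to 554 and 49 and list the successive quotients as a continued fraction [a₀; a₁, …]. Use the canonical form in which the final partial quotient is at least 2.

Apply division with remainder until the remainder is 0:
554 = 11·49 + 15, so a_0 = 11
49 = 3·15 + 4, so a_1 = 3
15 = 3·4 + 3, so a_2 = 3
4 = 1·3 + 1, so a_3 = 1
3 = 3·1 + 0, so a_4 = 3

[11; 3, 3, 1, 3]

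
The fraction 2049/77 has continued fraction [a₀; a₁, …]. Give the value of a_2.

1

⌊2049/77⌋ = 26, remainder 47
⌊77/47⌋ = 1, remainder 30
⌊47/30⌋ = 1, remainder 17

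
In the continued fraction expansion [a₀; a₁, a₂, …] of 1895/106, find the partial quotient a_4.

⌊1895/106⌋ = 17, remainder 93
⌊106/93⌋ = 1, remainder 13
⌊93/13⌋ = 7, remainder 2
⌊13/2⌋ = 6, remainder 1
⌊2/1⌋ = 2, remainder 0

2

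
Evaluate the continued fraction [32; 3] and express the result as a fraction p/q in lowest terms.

97/3

Start with 3.
32 + 1/(3/1) = 32 + 1/3 = 97/3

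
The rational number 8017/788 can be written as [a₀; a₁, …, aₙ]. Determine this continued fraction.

Run the Euclidean algorithm, recording each quotient:
⌊8017/788⌋ = 10, remainder 137
⌊788/137⌋ = 5, remainder 103
⌊137/103⌋ = 1, remainder 34
⌊103/34⌋ = 3, remainder 1
⌊34/1⌋ = 34, remainder 0

[10; 5, 1, 3, 34]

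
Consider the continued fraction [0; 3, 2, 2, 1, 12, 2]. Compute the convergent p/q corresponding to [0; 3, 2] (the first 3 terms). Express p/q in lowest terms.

Work from the innermost term outward:
Start with 2.
3 + 1/(2/1) = 3 + 1/2 = 7/2
0 + 1/(7/2) = 0 + 2/7 = 2/7

2/7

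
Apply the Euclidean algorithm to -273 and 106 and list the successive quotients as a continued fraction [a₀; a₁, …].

[-3; 2, 2, 1, 4, 3]

Apply division with remainder until the remainder is 0:
-273 = -3·106 + 45, so a_0 = -3
106 = 2·45 + 16, so a_1 = 2
45 = 2·16 + 13, so a_2 = 2
16 = 1·13 + 3, so a_3 = 1
13 = 4·3 + 1, so a_4 = 4
3 = 3·1 + 0, so a_5 = 3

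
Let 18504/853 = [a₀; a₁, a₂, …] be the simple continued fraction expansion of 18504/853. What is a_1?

18504 ÷ 853 → quotient 21, remainder 591
853 ÷ 591 → quotient 1, remainder 262

1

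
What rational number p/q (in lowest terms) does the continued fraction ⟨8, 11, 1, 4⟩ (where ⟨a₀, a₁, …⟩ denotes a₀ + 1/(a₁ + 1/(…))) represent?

Start with 4.
1 + 1/(4/1) = 1 + 1/4 = 5/4
11 + 1/(5/4) = 11 + 4/5 = 59/5
8 + 1/(59/5) = 8 + 5/59 = 477/59

477/59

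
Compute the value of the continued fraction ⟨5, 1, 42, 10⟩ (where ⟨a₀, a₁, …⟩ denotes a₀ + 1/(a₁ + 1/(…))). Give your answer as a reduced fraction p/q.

2576/431

a_0 = 5: 5/1
a_1 = 1: 6/1
a_2 = 42: 257/43
a_3 = 10: 2576/431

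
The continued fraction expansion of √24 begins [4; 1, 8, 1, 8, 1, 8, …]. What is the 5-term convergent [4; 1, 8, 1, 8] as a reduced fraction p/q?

436/89

a_0 = 4: 4/1
a_1 = 1: 5/1
a_2 = 8: 44/9
a_3 = 1: 49/10
a_4 = 8: 436/89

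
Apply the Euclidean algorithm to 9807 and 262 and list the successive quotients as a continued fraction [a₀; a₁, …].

Repeatedly divide and take the remainder:
9807 = 37·262 + 113, so a_0 = 37
262 = 2·113 + 36, so a_1 = 2
113 = 3·36 + 5, so a_2 = 3
36 = 7·5 + 1, so a_3 = 7
5 = 5·1 + 0, so a_4 = 5

[37; 2, 3, 7, 5]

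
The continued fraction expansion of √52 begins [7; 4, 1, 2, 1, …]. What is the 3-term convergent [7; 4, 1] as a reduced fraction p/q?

Compute successive convergents:
a_0 = 7: 7/1
a_1 = 4: 29/4
a_2 = 1: 36/5

36/5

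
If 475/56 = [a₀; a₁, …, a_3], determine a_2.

⌊475/56⌋ = 8, remainder 27
⌊56/27⌋ = 2, remainder 2
⌊27/2⌋ = 13, remainder 1

13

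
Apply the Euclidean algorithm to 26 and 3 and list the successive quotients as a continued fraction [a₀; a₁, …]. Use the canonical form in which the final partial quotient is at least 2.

[8; 1, 2]

26 = 8·3 + 2, so a_0 = 8
3 = 1·2 + 1, so a_1 = 1
2 = 2·1 + 0, so a_2 = 2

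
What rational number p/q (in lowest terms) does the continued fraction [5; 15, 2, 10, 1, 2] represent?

5252/1037

Work from the innermost term outward:
Start with 2.
1 + 1/(2/1) = 1 + 1/2 = 3/2
10 + 1/(3/2) = 10 + 2/3 = 32/3
2 + 1/(32/3) = 2 + 3/32 = 67/32
15 + 1/(67/32) = 15 + 32/67 = 1037/67
5 + 1/(1037/67) = 5 + 67/1037 = 5252/1037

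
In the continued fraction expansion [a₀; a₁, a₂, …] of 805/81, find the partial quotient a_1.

Repeatedly divide and take the remainder:
805 = 9·81 + 76, so a_0 = 9
81 = 1·76 + 5, so a_1 = 1

1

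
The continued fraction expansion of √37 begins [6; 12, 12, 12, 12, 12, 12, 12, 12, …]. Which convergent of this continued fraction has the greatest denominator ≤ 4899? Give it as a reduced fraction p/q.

10657/1752

List convergents until the denominator exceeds the bound:
a_0 = 6: 6/1  (≤ bound)
a_1 = 12: 73/12  (≤ bound)
a_2 = 12: 882/145  (≤ bound)
a_3 = 12: 10657/1752  (≤ bound)
a_4 = 12: 128766/21169  (> 4899, stop)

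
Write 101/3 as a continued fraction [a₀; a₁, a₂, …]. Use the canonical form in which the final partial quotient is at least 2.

Apply division with remainder until the remainder is 0:
⌊101/3⌋ = 33, remainder 2
⌊3/2⌋ = 1, remainder 1
⌊2/1⌋ = 2, remainder 0

[33; 1, 2]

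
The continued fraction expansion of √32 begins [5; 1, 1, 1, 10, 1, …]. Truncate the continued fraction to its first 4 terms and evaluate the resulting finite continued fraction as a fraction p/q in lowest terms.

17/3

a_0 = 5: 5/1
a_1 = 1: 6/1
a_2 = 1: 11/2
a_3 = 1: 17/3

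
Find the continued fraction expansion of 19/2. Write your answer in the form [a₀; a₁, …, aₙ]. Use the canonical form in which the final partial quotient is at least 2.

19 = 9·2 + 1, so a_0 = 9
2 = 2·1 + 0, so a_1 = 2

[9; 2]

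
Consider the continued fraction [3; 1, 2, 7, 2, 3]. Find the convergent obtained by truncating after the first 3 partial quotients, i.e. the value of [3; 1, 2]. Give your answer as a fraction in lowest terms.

Collapse the nested fraction from the inside out:
Start with 2.
1 + 1/(2/1) = 1 + 1/2 = 3/2
3 + 1/(3/2) = 3 + 2/3 = 11/3

11/3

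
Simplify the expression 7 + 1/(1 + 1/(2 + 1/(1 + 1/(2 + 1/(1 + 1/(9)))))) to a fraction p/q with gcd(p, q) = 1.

Start with 9.
1 + 1/(9/1) = 1 + 1/9 = 10/9
2 + 1/(10/9) = 2 + 9/10 = 29/10
1 + 1/(29/10) = 1 + 10/29 = 39/29
2 + 1/(39/29) = 2 + 29/39 = 107/39
1 + 1/(107/39) = 1 + 39/107 = 146/107
7 + 1/(146/107) = 7 + 107/146 = 1129/146

1129/146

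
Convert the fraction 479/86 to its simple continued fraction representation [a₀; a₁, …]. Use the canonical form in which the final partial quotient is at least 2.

[5; 1, 1, 3, 12]

Repeatedly divide and take the remainder:
479 = 5·86 + 49, so a_0 = 5
86 = 1·49 + 37, so a_1 = 1
49 = 1·37 + 12, so a_2 = 1
37 = 3·12 + 1, so a_3 = 3
12 = 12·1 + 0, so a_4 = 12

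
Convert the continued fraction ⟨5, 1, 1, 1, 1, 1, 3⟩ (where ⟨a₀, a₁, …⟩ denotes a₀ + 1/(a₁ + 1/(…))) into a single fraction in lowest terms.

163/29

Start with 3.
1 + 1/(3/1) = 1 + 1/3 = 4/3
1 + 1/(4/3) = 1 + 3/4 = 7/4
1 + 1/(7/4) = 1 + 4/7 = 11/7
1 + 1/(11/7) = 1 + 7/11 = 18/11
1 + 1/(18/11) = 1 + 11/18 = 29/18
5 + 1/(29/18) = 5 + 18/29 = 163/29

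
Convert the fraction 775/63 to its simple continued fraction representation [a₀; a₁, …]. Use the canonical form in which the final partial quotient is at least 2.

[12; 3, 3, 6]

Run the Euclidean algorithm, recording each quotient:
⌊775/63⌋ = 12, remainder 19
⌊63/19⌋ = 3, remainder 6
⌊19/6⌋ = 3, remainder 1
⌊6/1⌋ = 6, remainder 0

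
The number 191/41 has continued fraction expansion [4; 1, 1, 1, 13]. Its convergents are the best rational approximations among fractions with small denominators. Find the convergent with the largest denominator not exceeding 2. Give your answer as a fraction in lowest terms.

a_0 = 4: 4/1  (≤ bound)
a_1 = 1: 5/1  (≤ bound)
a_2 = 1: 9/2  (≤ bound)
a_3 = 1: 14/3  (> 2, stop)

9/2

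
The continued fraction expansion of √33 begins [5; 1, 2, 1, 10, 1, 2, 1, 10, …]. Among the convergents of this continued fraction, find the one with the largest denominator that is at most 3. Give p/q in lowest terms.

a_0 = 5: 5/1  (≤ bound)
a_1 = 1: 6/1  (≤ bound)
a_2 = 2: 17/3  (≤ bound)
a_3 = 1: 23/4  (> 3, stop)

17/3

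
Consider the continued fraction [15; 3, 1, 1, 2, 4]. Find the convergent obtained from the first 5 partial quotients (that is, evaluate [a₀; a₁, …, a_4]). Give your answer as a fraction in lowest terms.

275/18

Start with 2.
1 + 1/(2/1) = 1 + 1/2 = 3/2
1 + 1/(3/2) = 1 + 2/3 = 5/3
3 + 1/(5/3) = 3 + 3/5 = 18/5
15 + 1/(18/5) = 15 + 5/18 = 275/18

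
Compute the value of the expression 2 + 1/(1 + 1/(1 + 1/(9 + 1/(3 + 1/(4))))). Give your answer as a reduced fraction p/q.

Build up convergents one term at a time:
a_0 = 2: 2/1
a_1 = 1: 3/1
a_2 = 1: 5/2
a_3 = 9: 48/19
a_4 = 3: 149/59
a_5 = 4: 644/255

644/255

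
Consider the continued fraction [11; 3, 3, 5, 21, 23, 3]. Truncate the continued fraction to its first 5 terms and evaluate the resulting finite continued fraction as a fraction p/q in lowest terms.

Use the convergent recurrence hₖ = aₖ·hₖ₋₁ + hₖ₋₂ (and likewise for the denominators kₖ):
a_0 = 11: 11/1
a_1 = 3: 34/3
a_2 = 3: 113/10
a_3 = 5: 599/53
a_4 = 21: 12692/1123

12692/1123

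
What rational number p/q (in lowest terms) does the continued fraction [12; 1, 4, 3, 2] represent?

474/37

a_0 = 12: 12/1
a_1 = 1: 13/1
a_2 = 4: 64/5
a_3 = 3: 205/16
a_4 = 2: 474/37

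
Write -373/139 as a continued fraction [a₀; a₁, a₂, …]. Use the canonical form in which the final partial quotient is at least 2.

Repeatedly divide and take the remainder:
-373 = -3·139 + 44, so a_0 = -3
139 = 3·44 + 7, so a_1 = 3
44 = 6·7 + 2, so a_2 = 6
7 = 3·2 + 1, so a_3 = 3
2 = 2·1 + 0, so a_4 = 2

[-3; 3, 6, 3, 2]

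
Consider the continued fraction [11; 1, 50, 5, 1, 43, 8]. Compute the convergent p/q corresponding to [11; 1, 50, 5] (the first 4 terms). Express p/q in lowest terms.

3067/256

a_0 = 11: 11/1
a_1 = 1: 12/1
a_2 = 50: 611/51
a_3 = 5: 3067/256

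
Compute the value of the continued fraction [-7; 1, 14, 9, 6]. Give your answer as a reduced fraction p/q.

-5041/831

a_0 = -7: -7/1
a_1 = 1: -6/1
a_2 = 14: -91/15
a_3 = 9: -825/136
a_4 = 6: -5041/831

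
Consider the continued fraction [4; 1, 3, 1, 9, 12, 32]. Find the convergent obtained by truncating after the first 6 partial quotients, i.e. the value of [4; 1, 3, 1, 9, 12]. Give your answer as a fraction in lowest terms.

2844/593

Start with 12.
9 + 1/(12/1) = 9 + 1/12 = 109/12
1 + 1/(109/12) = 1 + 12/109 = 121/109
3 + 1/(121/109) = 3 + 109/121 = 472/121
1 + 1/(472/121) = 1 + 121/472 = 593/472
4 + 1/(593/472) = 4 + 472/593 = 2844/593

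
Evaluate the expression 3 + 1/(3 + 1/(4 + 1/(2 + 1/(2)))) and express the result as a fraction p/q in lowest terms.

a_0 = 3: 3/1
a_1 = 3: 10/3
a_2 = 4: 43/13
a_3 = 2: 96/29
a_4 = 2: 235/71

235/71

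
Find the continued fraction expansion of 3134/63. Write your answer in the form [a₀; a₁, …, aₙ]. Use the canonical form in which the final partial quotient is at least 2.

3134 = 49·63 + 47, so a_0 = 49
63 = 1·47 + 16, so a_1 = 1
47 = 2·16 + 15, so a_2 = 2
16 = 1·15 + 1, so a_3 = 1
15 = 15·1 + 0, so a_4 = 15

[49; 1, 2, 1, 15]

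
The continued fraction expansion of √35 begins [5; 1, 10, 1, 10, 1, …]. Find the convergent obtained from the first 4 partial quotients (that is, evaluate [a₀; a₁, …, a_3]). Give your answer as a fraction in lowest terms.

Use the convergent recurrence hₖ = aₖ·hₖ₋₁ + hₖ₋₂ (and likewise for the denominators kₖ):
a_0 = 5: 5/1
a_1 = 1: 6/1
a_2 = 10: 65/11
a_3 = 1: 71/12

71/12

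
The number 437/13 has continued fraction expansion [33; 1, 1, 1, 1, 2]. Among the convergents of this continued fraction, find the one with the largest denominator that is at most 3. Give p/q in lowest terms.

List convergents until the denominator exceeds the bound:
a_0 = 33: 33/1  (≤ bound)
a_1 = 1: 34/1  (≤ bound)
a_2 = 1: 67/2  (≤ bound)
a_3 = 1: 101/3  (≤ bound)
a_4 = 1: 168/5  (> 3, stop)

101/3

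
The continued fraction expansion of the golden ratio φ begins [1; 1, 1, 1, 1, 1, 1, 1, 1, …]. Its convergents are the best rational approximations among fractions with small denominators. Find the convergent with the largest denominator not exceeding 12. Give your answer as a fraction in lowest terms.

a_0 = 1: 1/1  (≤ bound)
a_1 = 1: 2/1  (≤ bound)
a_2 = 1: 3/2  (≤ bound)
a_3 = 1: 5/3  (≤ bound)
a_4 = 1: 8/5  (≤ bound)
a_5 = 1: 13/8  (≤ bound)
a_6 = 1: 21/13  (> 12, stop)

13/8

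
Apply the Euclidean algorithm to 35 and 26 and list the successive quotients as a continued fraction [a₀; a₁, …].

Run the Euclidean algorithm, recording each quotient:
35 ÷ 26 → quotient 1, remainder 9
26 ÷ 9 → quotient 2, remainder 8
9 ÷ 8 → quotient 1, remainder 1
8 ÷ 1 → quotient 8, remainder 0

[1; 2, 1, 8]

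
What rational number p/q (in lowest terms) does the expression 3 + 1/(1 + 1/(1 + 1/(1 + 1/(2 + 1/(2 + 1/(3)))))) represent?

236/65

Use the convergent recurrence hₖ = aₖ·hₖ₋₁ + hₖ₋₂ (and likewise for the denominators kₖ):
a_0 = 3: 3/1
a_1 = 1: 4/1
a_2 = 1: 7/2
a_3 = 1: 11/3
a_4 = 2: 29/8
a_5 = 2: 69/19
a_6 = 3: 236/65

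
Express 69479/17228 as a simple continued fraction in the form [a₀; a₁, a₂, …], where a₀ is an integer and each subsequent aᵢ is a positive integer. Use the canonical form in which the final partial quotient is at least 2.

Repeatedly divide and take the remainder:
69479 = 4·17228 + 567, so a_0 = 4
17228 = 30·567 + 218, so a_1 = 30
567 = 2·218 + 131, so a_2 = 2
218 = 1·131 + 87, so a_3 = 1
131 = 1·87 + 44, so a_4 = 1
87 = 1·44 + 43, so a_5 = 1
44 = 1·43 + 1, so a_6 = 1
43 = 43·1 + 0, so a_7 = 43

[4; 30, 2, 1, 1, 1, 1, 43]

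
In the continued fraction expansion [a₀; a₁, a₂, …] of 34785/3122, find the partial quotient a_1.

34785 = 11·3122 + 443, so a_0 = 11
3122 = 7·443 + 21, so a_1 = 7

7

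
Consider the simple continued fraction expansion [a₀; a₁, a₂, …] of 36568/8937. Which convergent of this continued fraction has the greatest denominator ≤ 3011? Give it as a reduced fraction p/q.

List convergents until the denominator exceeds the bound:
a_0 = 4: 4/1  (≤ bound)
a_1 = 10: 41/10  (≤ bound)
a_2 = 1: 45/11  (≤ bound)
a_3 = 8: 401/98  (≤ bound)
a_4 = 1: 446/109  (≤ bound)
a_5 = 7: 3523/861  (≤ bound)
a_6 = 3: 11015/2692  (≤ bound)
a_7 = 3: 36568/8937  (> 3011, stop)

11015/2692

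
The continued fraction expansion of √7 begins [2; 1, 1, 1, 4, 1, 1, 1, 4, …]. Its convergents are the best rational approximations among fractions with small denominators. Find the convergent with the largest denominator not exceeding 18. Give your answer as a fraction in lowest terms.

a_0 = 2: 2/1  (≤ bound)
a_1 = 1: 3/1  (≤ bound)
a_2 = 1: 5/2  (≤ bound)
a_3 = 1: 8/3  (≤ bound)
a_4 = 4: 37/14  (≤ bound)
a_5 = 1: 45/17  (≤ bound)
a_6 = 1: 82/31  (> 18, stop)

45/17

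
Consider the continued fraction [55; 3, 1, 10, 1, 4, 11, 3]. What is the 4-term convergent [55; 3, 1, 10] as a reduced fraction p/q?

Work from the innermost term outward:
Start with 10.
1 + 1/(10/1) = 1 + 1/10 = 11/10
3 + 1/(11/10) = 3 + 10/11 = 43/11
55 + 1/(43/11) = 55 + 11/43 = 2376/43

2376/43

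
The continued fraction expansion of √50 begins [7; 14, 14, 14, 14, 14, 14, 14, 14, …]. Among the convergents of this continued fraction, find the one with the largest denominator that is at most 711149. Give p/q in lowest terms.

3880899/548842

a_0 = 7: 7/1  (≤ bound)
a_1 = 14: 99/14  (≤ bound)
a_2 = 14: 1393/197  (≤ bound)
a_3 = 14: 19601/2772  (≤ bound)
a_4 = 14: 275807/39005  (≤ bound)
a_5 = 14: 3880899/548842  (≤ bound)
a_6 = 14: 54608393/7722793  (> 711149, stop)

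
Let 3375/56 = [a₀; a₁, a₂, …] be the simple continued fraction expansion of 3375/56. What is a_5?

3375 = 60·56 + 15, so a_0 = 60
56 = 3·15 + 11, so a_1 = 3
15 = 1·11 + 4, so a_2 = 1
11 = 2·4 + 3, so a_3 = 2
4 = 1·3 + 1, so a_4 = 1
3 = 3·1 + 0, so a_5 = 3

3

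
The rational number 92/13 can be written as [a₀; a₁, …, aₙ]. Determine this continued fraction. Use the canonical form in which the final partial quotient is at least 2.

92 ÷ 13 → quotient 7, remainder 1
13 ÷ 1 → quotient 13, remainder 0

[7; 13]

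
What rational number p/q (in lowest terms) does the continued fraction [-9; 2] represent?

-17/2

a_0 = -9: -9/1
a_1 = 2: -17/2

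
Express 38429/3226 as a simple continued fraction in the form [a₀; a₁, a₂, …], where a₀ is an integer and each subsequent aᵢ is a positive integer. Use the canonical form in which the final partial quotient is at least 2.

38429 ÷ 3226 → quotient 11, remainder 2943
3226 ÷ 2943 → quotient 1, remainder 283
2943 ÷ 283 → quotient 10, remainder 113
283 ÷ 113 → quotient 2, remainder 57
113 ÷ 57 → quotient 1, remainder 56
57 ÷ 56 → quotient 1, remainder 1
56 ÷ 1 → quotient 56, remainder 0

[11; 1, 10, 2, 1, 1, 56]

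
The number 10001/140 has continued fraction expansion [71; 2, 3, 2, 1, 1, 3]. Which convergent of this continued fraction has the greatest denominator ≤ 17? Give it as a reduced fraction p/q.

List convergents until the denominator exceeds the bound:
a_0 = 71: 71/1  (≤ bound)
a_1 = 2: 143/2  (≤ bound)
a_2 = 3: 500/7  (≤ bound)
a_3 = 2: 1143/16  (≤ bound)
a_4 = 1: 1643/23  (> 17, stop)

1143/16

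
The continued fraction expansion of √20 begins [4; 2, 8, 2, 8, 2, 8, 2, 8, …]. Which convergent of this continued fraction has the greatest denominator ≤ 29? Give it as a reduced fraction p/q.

a_0 = 4: 4/1  (≤ bound)
a_1 = 2: 9/2  (≤ bound)
a_2 = 8: 76/17  (≤ bound)
a_3 = 2: 161/36  (> 29, stop)

76/17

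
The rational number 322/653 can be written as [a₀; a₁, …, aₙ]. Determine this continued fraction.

⌊322/653⌋ = 0, remainder 322
⌊653/322⌋ = 2, remainder 9
⌊322/9⌋ = 35, remainder 7
⌊9/7⌋ = 1, remainder 2
⌊7/2⌋ = 3, remainder 1
⌊2/1⌋ = 2, remainder 0

[0; 2, 35, 1, 3, 2]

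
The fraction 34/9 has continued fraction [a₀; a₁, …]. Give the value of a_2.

3

⌊34/9⌋ = 3, remainder 7
⌊9/7⌋ = 1, remainder 2
⌊7/2⌋ = 3, remainder 1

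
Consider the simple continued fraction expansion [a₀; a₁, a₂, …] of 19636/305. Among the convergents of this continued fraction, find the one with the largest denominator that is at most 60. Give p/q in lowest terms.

List convergents until the denominator exceeds the bound:
a_0 = 64: 64/1  (≤ bound)
a_1 = 2: 129/2  (≤ bound)
a_2 = 1: 193/3  (≤ bound)
a_3 = 1: 322/5  (≤ bound)
a_4 = 1: 515/8  (≤ bound)
a_5 = 2: 1352/21  (≤ bound)
a_6 = 3: 4571/71  (> 60, stop)

1352/21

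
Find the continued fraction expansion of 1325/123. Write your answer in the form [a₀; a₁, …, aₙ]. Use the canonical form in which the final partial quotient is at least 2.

[10; 1, 3, 2, 1, 1, 5]

Run the Euclidean algorithm, recording each quotient:
1325 = 10·123 + 95, so a_0 = 10
123 = 1·95 + 28, so a_1 = 1
95 = 3·28 + 11, so a_2 = 3
28 = 2·11 + 6, so a_3 = 2
11 = 1·6 + 5, so a_4 = 1
6 = 1·5 + 1, so a_5 = 1
5 = 5·1 + 0, so a_6 = 5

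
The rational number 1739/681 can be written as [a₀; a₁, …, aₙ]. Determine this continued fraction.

[2; 1, 1, 4, 6, 12]

Repeatedly divide and take the remainder:
1739 = 2·681 + 377, so a_0 = 2
681 = 1·377 + 304, so a_1 = 1
377 = 1·304 + 73, so a_2 = 1
304 = 4·73 + 12, so a_3 = 4
73 = 6·12 + 1, so a_4 = 6
12 = 12·1 + 0, so a_5 = 12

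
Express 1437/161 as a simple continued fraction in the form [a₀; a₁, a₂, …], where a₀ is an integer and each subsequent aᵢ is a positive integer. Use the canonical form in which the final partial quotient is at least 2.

1437 ÷ 161 → quotient 8, remainder 149
161 ÷ 149 → quotient 1, remainder 12
149 ÷ 12 → quotient 12, remainder 5
12 ÷ 5 → quotient 2, remainder 2
5 ÷ 2 → quotient 2, remainder 1
2 ÷ 1 → quotient 2, remainder 0

[8; 1, 12, 2, 2, 2]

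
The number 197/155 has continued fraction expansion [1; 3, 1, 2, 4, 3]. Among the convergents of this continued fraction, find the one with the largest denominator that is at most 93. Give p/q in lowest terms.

61/48

List convergents until the denominator exceeds the bound:
a_0 = 1: 1/1  (≤ bound)
a_1 = 3: 4/3  (≤ bound)
a_2 = 1: 5/4  (≤ bound)
a_3 = 2: 14/11  (≤ bound)
a_4 = 4: 61/48  (≤ bound)
a_5 = 3: 197/155  (> 93, stop)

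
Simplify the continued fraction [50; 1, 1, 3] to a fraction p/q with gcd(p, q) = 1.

Build up convergents one term at a time:
a_0 = 50: 50/1
a_1 = 1: 51/1
a_2 = 1: 101/2
a_3 = 3: 354/7

354/7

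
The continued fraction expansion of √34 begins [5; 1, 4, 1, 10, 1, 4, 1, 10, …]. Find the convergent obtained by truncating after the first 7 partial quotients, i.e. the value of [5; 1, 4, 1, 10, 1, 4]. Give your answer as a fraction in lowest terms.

Start with 4.
1 + 1/(4/1) = 1 + 1/4 = 5/4
10 + 1/(5/4) = 10 + 4/5 = 54/5
1 + 1/(54/5) = 1 + 5/54 = 59/54
4 + 1/(59/54) = 4 + 54/59 = 290/59
1 + 1/(290/59) = 1 + 59/290 = 349/290
5 + 1/(349/290) = 5 + 290/349 = 2035/349

2035/349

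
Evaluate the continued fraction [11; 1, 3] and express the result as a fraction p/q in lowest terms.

47/4

a_0 = 11: 11/1
a_1 = 1: 12/1
a_2 = 3: 47/4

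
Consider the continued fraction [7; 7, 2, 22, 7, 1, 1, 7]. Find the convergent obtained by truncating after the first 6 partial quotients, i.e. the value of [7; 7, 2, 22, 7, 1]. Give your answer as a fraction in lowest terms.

a_0 = 7: 7/1
a_1 = 7: 50/7
a_2 = 2: 107/15
a_3 = 22: 2404/337
a_4 = 7: 16935/2374
a_5 = 1: 19339/2711

19339/2711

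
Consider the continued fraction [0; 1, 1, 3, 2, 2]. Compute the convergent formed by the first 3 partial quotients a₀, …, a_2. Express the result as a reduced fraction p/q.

1/2

Use the convergent recurrence hₖ = aₖ·hₖ₋₁ + hₖ₋₂ (and likewise for the denominators kₖ):
a_0 = 0: 0/1
a_1 = 1: 1/1
a_2 = 1: 1/2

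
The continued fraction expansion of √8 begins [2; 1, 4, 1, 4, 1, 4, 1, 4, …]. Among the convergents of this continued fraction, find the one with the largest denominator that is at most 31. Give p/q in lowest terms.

a_0 = 2: 2/1  (≤ bound)
a_1 = 1: 3/1  (≤ bound)
a_2 = 4: 14/5  (≤ bound)
a_3 = 1: 17/6  (≤ bound)
a_4 = 4: 82/29  (≤ bound)
a_5 = 1: 99/35  (> 31, stop)

82/29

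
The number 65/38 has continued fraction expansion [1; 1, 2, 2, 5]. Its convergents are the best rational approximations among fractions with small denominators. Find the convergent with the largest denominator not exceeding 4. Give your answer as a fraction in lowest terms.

5/3

a_0 = 1: 1/1  (≤ bound)
a_1 = 1: 2/1  (≤ bound)
a_2 = 2: 5/3  (≤ bound)
a_3 = 2: 12/7  (> 4, stop)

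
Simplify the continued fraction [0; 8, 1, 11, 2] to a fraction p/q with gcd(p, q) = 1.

25/223

Starting at the tail and folding back:
Start with 2.
11 + 1/(2/1) = 11 + 1/2 = 23/2
1 + 1/(23/2) = 1 + 2/23 = 25/23
8 + 1/(25/23) = 8 + 23/25 = 223/25
0 + 1/(223/25) = 0 + 25/223 = 25/223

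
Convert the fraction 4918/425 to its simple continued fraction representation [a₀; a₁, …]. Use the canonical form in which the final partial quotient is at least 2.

Repeatedly divide and take the remainder:
4918 ÷ 425 → quotient 11, remainder 243
425 ÷ 243 → quotient 1, remainder 182
243 ÷ 182 → quotient 1, remainder 61
182 ÷ 61 → quotient 2, remainder 60
61 ÷ 60 → quotient 1, remainder 1
60 ÷ 1 → quotient 60, remainder 0

[11; 1, 1, 2, 1, 60]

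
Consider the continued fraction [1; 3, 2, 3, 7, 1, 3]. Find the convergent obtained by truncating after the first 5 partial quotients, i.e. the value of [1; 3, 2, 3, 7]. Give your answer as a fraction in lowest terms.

226/175

Compute successive convergents:
a_0 = 1: 1/1
a_1 = 3: 4/3
a_2 = 2: 9/7
a_3 = 3: 31/24
a_4 = 7: 226/175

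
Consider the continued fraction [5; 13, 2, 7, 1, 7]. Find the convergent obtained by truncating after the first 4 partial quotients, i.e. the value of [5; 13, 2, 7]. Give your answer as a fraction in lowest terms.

1025/202

a_0 = 5: 5/1
a_1 = 13: 66/13
a_2 = 2: 137/27
a_3 = 7: 1025/202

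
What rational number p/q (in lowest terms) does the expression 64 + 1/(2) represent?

a_0 = 64: 64/1
a_1 = 2: 129/2

129/2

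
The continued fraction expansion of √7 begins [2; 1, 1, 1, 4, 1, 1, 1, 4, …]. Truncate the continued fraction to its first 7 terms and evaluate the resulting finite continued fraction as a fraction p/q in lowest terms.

82/31

a_0 = 2: 2/1
a_1 = 1: 3/1
a_2 = 1: 5/2
a_3 = 1: 8/3
a_4 = 4: 37/14
a_5 = 1: 45/17
a_6 = 1: 82/31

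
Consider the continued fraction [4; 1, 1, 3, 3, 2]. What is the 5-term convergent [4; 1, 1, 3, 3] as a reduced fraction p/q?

Work from the innermost term outward:
Start with 3.
3 + 1/(3/1) = 3 + 1/3 = 10/3
1 + 1/(10/3) = 1 + 3/10 = 13/10
1 + 1/(13/10) = 1 + 10/13 = 23/13
4 + 1/(23/13) = 4 + 13/23 = 105/23

105/23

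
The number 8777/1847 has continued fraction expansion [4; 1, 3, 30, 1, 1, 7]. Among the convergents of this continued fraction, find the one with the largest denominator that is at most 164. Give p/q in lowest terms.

List convergents until the denominator exceeds the bound:
a_0 = 4: 4/1  (≤ bound)
a_1 = 1: 5/1  (≤ bound)
a_2 = 3: 19/4  (≤ bound)
a_3 = 30: 575/121  (≤ bound)
a_4 = 1: 594/125  (≤ bound)
a_5 = 1: 1169/246  (> 164, stop)

594/125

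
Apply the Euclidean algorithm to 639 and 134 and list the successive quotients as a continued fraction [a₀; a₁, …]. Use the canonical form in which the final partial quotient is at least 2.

[4; 1, 3, 3, 10]

639 = 4·134 + 103, so a_0 = 4
134 = 1·103 + 31, so a_1 = 1
103 = 3·31 + 10, so a_2 = 3
31 = 3·10 + 1, so a_3 = 3
10 = 10·1 + 0, so a_4 = 10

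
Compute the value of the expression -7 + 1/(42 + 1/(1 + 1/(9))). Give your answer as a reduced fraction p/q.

-2993/429

Start with 9.
1 + 1/(9/1) = 1 + 1/9 = 10/9
42 + 1/(10/9) = 42 + 9/10 = 429/10
-7 + 1/(429/10) = -7 + 10/429 = -2993/429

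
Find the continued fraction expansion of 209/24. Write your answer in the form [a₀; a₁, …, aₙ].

[8; 1, 2, 2, 3]

209 = 8·24 + 17, so a_0 = 8
24 = 1·17 + 7, so a_1 = 1
17 = 2·7 + 3, so a_2 = 2
7 = 2·3 + 1, so a_3 = 2
3 = 3·1 + 0, so a_4 = 3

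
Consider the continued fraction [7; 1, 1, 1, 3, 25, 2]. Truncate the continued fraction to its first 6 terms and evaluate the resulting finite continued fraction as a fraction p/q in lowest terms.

a_0 = 7: 7/1
a_1 = 1: 8/1
a_2 = 1: 15/2
a_3 = 1: 23/3
a_4 = 3: 84/11
a_5 = 25: 2123/278

2123/278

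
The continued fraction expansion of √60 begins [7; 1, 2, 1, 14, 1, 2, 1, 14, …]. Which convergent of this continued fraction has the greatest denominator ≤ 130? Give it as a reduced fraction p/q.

488/63

List convergents until the denominator exceeds the bound:
a_0 = 7: 7/1  (≤ bound)
a_1 = 1: 8/1  (≤ bound)
a_2 = 2: 23/3  (≤ bound)
a_3 = 1: 31/4  (≤ bound)
a_4 = 14: 457/59  (≤ bound)
a_5 = 1: 488/63  (≤ bound)
a_6 = 2: 1433/185  (> 130, stop)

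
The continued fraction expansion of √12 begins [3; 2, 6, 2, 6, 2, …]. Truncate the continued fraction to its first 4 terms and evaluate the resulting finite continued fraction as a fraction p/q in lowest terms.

97/28

Collapse the nested fraction from the inside out:
Start with 2.
6 + 1/(2/1) = 6 + 1/2 = 13/2
2 + 1/(13/2) = 2 + 2/13 = 28/13
3 + 1/(28/13) = 3 + 13/28 = 97/28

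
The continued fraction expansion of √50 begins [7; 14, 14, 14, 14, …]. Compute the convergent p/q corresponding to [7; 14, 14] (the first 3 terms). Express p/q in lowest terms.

1393/197

Starting at the tail and folding back:
Start with 14.
14 + 1/(14/1) = 14 + 1/14 = 197/14
7 + 1/(197/14) = 7 + 14/197 = 1393/197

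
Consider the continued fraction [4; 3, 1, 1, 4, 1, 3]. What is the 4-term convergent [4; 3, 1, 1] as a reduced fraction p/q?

Start with 1.
1 + 1/(1/1) = 1 + 1/1 = 2/1
3 + 1/(2/1) = 3 + 1/2 = 7/2
4 + 1/(7/2) = 4 + 2/7 = 30/7

30/7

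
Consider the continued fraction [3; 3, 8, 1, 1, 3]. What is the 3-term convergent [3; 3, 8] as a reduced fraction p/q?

83/25

a_0 = 3: 3/1
a_1 = 3: 10/3
a_2 = 8: 83/25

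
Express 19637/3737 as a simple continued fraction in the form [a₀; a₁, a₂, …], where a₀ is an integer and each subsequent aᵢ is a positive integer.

Repeatedly divide and take the remainder:
⌊19637/3737⌋ = 5, remainder 952
⌊3737/952⌋ = 3, remainder 881
⌊952/881⌋ = 1, remainder 71
⌊881/71⌋ = 12, remainder 29
⌊71/29⌋ = 2, remainder 13
⌊29/13⌋ = 2, remainder 3
⌊13/3⌋ = 4, remainder 1
⌊3/1⌋ = 3, remainder 0

[5; 3, 1, 12, 2, 2, 4, 3]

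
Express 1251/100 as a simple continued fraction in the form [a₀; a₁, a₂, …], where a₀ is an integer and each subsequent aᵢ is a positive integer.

[12; 1, 1, 24, 2]

Repeatedly divide and take the remainder:
⌊1251/100⌋ = 12, remainder 51
⌊100/51⌋ = 1, remainder 49
⌊51/49⌋ = 1, remainder 2
⌊49/2⌋ = 24, remainder 1
⌊2/1⌋ = 2, remainder 0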